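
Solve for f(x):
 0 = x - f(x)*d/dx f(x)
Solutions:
 f(x) = -sqrt(C1 + x^2)
 f(x) = sqrt(C1 + x^2)


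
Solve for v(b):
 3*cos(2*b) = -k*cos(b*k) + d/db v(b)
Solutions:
 v(b) = C1 + 3*sin(2*b)/2 + sin(b*k)


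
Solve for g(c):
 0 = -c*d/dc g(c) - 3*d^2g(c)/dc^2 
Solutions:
 g(c) = C1 + C2*erf(sqrt(6)*c/6)


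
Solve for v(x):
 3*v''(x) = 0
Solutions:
 v(x) = C1 + C2*x


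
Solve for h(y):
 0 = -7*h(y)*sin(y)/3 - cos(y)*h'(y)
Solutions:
 h(y) = C1*cos(y)^(7/3)


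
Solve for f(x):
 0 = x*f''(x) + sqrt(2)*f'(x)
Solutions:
 f(x) = C1 + C2*x^(1 - sqrt(2))


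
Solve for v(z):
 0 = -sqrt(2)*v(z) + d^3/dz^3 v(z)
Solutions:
 v(z) = C3*exp(2^(1/6)*z) + (C1*sin(2^(1/6)*sqrt(3)*z/2) + C2*cos(2^(1/6)*sqrt(3)*z/2))*exp(-2^(1/6)*z/2)


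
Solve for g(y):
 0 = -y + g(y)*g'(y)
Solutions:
 g(y) = -sqrt(C1 + y^2)
 g(y) = sqrt(C1 + y^2)


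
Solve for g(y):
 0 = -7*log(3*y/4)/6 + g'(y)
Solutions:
 g(y) = C1 + 7*y*log(y)/6 - 7*y*log(2)/3 - 7*y/6 + 7*y*log(3)/6


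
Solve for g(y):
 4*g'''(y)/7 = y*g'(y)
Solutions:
 g(y) = C1 + Integral(C2*airyai(14^(1/3)*y/2) + C3*airybi(14^(1/3)*y/2), y)


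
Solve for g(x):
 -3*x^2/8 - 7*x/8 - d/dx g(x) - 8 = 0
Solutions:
 g(x) = C1 - x^3/8 - 7*x^2/16 - 8*x


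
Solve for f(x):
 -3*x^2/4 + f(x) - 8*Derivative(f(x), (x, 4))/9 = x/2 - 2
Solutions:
 f(x) = C1*exp(-2^(1/4)*sqrt(3)*x/2) + C2*exp(2^(1/4)*sqrt(3)*x/2) + C3*sin(2^(1/4)*sqrt(3)*x/2) + C4*cos(2^(1/4)*sqrt(3)*x/2) + 3*x^2/4 + x/2 - 2


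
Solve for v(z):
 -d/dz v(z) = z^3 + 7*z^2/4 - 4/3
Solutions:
 v(z) = C1 - z^4/4 - 7*z^3/12 + 4*z/3


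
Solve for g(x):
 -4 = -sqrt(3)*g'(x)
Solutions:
 g(x) = C1 + 4*sqrt(3)*x/3


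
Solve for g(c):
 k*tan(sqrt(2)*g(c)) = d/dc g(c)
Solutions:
 g(c) = sqrt(2)*(pi - asin(C1*exp(sqrt(2)*c*k)))/2
 g(c) = sqrt(2)*asin(C1*exp(sqrt(2)*c*k))/2


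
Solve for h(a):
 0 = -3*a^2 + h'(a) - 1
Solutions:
 h(a) = C1 + a^3 + a


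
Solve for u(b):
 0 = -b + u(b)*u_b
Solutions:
 u(b) = -sqrt(C1 + b^2)
 u(b) = sqrt(C1 + b^2)


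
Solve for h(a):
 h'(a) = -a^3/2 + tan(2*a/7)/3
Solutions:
 h(a) = C1 - a^4/8 - 7*log(cos(2*a/7))/6


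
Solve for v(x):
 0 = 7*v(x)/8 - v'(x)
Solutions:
 v(x) = C1*exp(7*x/8)


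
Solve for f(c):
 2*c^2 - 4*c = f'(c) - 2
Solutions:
 f(c) = C1 + 2*c^3/3 - 2*c^2 + 2*c


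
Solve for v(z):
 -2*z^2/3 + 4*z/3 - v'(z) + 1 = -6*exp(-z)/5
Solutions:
 v(z) = C1 - 2*z^3/9 + 2*z^2/3 + z - 6*exp(-z)/5


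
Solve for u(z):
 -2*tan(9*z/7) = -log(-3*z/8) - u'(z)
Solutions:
 u(z) = C1 - z*log(-z) - z*log(3) + z + 3*z*log(2) - 14*log(cos(9*z/7))/9


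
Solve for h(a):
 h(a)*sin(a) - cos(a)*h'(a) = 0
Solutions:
 h(a) = C1/cos(a)


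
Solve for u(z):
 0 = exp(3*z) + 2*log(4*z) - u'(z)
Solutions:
 u(z) = C1 + 2*z*log(z) + 2*z*(-1 + 2*log(2)) + exp(3*z)/3


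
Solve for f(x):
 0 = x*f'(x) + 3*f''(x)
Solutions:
 f(x) = C1 + C2*erf(sqrt(6)*x/6)


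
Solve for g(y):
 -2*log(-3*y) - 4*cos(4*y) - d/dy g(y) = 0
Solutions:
 g(y) = C1 - 2*y*log(-y) - 2*y*log(3) + 2*y - sin(4*y)


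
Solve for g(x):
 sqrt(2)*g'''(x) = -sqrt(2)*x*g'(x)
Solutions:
 g(x) = C1 + Integral(C2*airyai(-x) + C3*airybi(-x), x)


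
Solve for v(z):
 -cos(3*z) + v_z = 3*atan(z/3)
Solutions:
 v(z) = C1 + 3*z*atan(z/3) - 9*log(z^2 + 9)/2 + sin(3*z)/3


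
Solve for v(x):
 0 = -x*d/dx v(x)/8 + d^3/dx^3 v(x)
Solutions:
 v(x) = C1 + Integral(C2*airyai(x/2) + C3*airybi(x/2), x)


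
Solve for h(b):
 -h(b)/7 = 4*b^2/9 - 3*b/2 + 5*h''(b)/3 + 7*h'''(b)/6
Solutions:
 h(b) = C1*exp(b*(-20 + 100/(9*sqrt(17969) + 1567)^(1/3) + (9*sqrt(17969) + 1567)^(1/3))/42)*sin(sqrt(3)*b*(-(9*sqrt(17969) + 1567)^(1/3) + 100/(9*sqrt(17969) + 1567)^(1/3))/42) + C2*exp(b*(-20 + 100/(9*sqrt(17969) + 1567)^(1/3) + (9*sqrt(17969) + 1567)^(1/3))/42)*cos(sqrt(3)*b*(-(9*sqrt(17969) + 1567)^(1/3) + 100/(9*sqrt(17969) + 1567)^(1/3))/42) + C3*exp(-b*(100/(9*sqrt(17969) + 1567)^(1/3) + 10 + (9*sqrt(17969) + 1567)^(1/3))/21) - 28*b^2/9 + 21*b/2 + 1960/27


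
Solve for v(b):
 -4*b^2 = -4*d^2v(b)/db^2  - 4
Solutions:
 v(b) = C1 + C2*b + b^4/12 - b^2/2


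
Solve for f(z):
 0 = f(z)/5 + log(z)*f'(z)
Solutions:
 f(z) = C1*exp(-li(z)/5)


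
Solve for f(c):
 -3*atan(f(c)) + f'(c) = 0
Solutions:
 Integral(1/atan(_y), (_y, f(c))) = C1 + 3*c


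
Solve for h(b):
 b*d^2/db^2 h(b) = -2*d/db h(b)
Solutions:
 h(b) = C1 + C2/b


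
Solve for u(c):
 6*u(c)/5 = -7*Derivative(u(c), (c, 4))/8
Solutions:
 u(c) = (C1*sin(sqrt(2)*3^(1/4)*35^(3/4)*c/35) + C2*cos(sqrt(2)*3^(1/4)*35^(3/4)*c/35))*exp(-sqrt(2)*3^(1/4)*35^(3/4)*c/35) + (C3*sin(sqrt(2)*3^(1/4)*35^(3/4)*c/35) + C4*cos(sqrt(2)*3^(1/4)*35^(3/4)*c/35))*exp(sqrt(2)*3^(1/4)*35^(3/4)*c/35)


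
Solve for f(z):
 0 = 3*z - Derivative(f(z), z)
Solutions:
 f(z) = C1 + 3*z^2/2


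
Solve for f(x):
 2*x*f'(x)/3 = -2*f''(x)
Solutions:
 f(x) = C1 + C2*erf(sqrt(6)*x/6)


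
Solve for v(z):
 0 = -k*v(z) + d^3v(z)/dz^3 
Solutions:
 v(z) = C1*exp(k^(1/3)*z) + C2*exp(k^(1/3)*z*(-1 + sqrt(3)*I)/2) + C3*exp(-k^(1/3)*z*(1 + sqrt(3)*I)/2)


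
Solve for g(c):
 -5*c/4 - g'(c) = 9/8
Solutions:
 g(c) = C1 - 5*c^2/8 - 9*c/8


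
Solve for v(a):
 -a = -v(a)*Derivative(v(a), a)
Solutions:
 v(a) = -sqrt(C1 + a^2)
 v(a) = sqrt(C1 + a^2)


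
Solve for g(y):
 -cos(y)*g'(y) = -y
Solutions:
 g(y) = C1 + Integral(y/cos(y), y)


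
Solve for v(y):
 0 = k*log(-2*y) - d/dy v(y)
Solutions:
 v(y) = C1 + k*y*log(-y) + k*y*(-1 + log(2))


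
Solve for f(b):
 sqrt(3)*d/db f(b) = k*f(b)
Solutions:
 f(b) = C1*exp(sqrt(3)*b*k/3)


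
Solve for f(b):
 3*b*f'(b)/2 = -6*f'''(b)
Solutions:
 f(b) = C1 + Integral(C2*airyai(-2^(1/3)*b/2) + C3*airybi(-2^(1/3)*b/2), b)


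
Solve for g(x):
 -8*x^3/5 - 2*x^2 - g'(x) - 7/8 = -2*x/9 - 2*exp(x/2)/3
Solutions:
 g(x) = C1 - 2*x^4/5 - 2*x^3/3 + x^2/9 - 7*x/8 + 4*exp(x/2)/3


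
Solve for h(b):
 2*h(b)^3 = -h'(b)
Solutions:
 h(b) = -sqrt(2)*sqrt(-1/(C1 - 2*b))/2
 h(b) = sqrt(2)*sqrt(-1/(C1 - 2*b))/2


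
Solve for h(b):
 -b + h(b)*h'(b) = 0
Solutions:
 h(b) = -sqrt(C1 + b^2)
 h(b) = sqrt(C1 + b^2)


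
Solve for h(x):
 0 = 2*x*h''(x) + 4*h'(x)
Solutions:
 h(x) = C1 + C2/x


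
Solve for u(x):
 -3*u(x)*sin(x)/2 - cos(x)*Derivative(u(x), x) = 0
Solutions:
 u(x) = C1*cos(x)^(3/2)


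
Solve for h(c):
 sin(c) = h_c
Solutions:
 h(c) = C1 - cos(c)


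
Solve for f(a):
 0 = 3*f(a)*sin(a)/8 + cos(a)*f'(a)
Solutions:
 f(a) = C1*cos(a)^(3/8)


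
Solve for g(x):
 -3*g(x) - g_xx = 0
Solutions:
 g(x) = C1*sin(sqrt(3)*x) + C2*cos(sqrt(3)*x)


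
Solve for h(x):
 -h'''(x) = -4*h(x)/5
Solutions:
 h(x) = C3*exp(10^(2/3)*x/5) + (C1*sin(10^(2/3)*sqrt(3)*x/10) + C2*cos(10^(2/3)*sqrt(3)*x/10))*exp(-10^(2/3)*x/10)


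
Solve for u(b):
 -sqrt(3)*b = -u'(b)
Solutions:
 u(b) = C1 + sqrt(3)*b^2/2


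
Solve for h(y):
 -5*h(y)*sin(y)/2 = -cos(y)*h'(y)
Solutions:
 h(y) = C1/cos(y)^(5/2)


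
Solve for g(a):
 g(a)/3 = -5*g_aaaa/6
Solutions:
 g(a) = (C1*sin(10^(3/4)*a/10) + C2*cos(10^(3/4)*a/10))*exp(-10^(3/4)*a/10) + (C3*sin(10^(3/4)*a/10) + C4*cos(10^(3/4)*a/10))*exp(10^(3/4)*a/10)


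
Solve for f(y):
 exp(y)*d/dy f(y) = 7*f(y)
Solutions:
 f(y) = C1*exp(-7*exp(-y))


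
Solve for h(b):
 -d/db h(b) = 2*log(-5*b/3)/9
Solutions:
 h(b) = C1 - 2*b*log(-b)/9 + 2*b*(-log(5) + 1 + log(3))/9


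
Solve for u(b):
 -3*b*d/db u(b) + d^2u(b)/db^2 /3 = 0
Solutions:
 u(b) = C1 + C2*erfi(3*sqrt(2)*b/2)


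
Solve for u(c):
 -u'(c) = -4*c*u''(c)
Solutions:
 u(c) = C1 + C2*c^(5/4)


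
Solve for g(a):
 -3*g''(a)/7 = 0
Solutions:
 g(a) = C1 + C2*a


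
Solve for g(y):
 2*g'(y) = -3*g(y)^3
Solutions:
 g(y) = -sqrt(-1/(C1 - 3*y))
 g(y) = sqrt(-1/(C1 - 3*y))


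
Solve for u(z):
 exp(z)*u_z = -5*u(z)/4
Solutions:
 u(z) = C1*exp(5*exp(-z)/4)


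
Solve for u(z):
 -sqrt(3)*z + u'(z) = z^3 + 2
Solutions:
 u(z) = C1 + z^4/4 + sqrt(3)*z^2/2 + 2*z


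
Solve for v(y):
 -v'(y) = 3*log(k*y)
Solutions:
 v(y) = C1 - 3*y*log(k*y) + 3*y


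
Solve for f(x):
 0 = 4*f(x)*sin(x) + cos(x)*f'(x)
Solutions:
 f(x) = C1*cos(x)^4


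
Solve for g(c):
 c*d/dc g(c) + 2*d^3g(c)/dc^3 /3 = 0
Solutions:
 g(c) = C1 + Integral(C2*airyai(-2^(2/3)*3^(1/3)*c/2) + C3*airybi(-2^(2/3)*3^(1/3)*c/2), c)


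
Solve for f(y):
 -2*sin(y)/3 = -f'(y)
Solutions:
 f(y) = C1 - 2*cos(y)/3


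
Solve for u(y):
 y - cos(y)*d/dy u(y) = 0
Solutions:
 u(y) = C1 + Integral(y/cos(y), y)


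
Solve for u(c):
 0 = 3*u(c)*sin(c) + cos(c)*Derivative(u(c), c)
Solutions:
 u(c) = C1*cos(c)^3


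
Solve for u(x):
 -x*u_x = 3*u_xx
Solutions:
 u(x) = C1 + C2*erf(sqrt(6)*x/6)


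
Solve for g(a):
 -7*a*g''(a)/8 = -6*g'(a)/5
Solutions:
 g(a) = C1 + C2*a^(83/35)


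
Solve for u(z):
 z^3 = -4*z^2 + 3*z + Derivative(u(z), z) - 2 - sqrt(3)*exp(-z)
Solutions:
 u(z) = C1 + z^4/4 + 4*z^3/3 - 3*z^2/2 + 2*z - sqrt(3)*exp(-z)


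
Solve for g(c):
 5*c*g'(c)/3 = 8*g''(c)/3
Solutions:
 g(c) = C1 + C2*erfi(sqrt(5)*c/4)


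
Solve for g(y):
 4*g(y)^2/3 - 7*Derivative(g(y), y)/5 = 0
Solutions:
 g(y) = -21/(C1 + 20*y)


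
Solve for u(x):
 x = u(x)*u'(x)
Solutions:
 u(x) = -sqrt(C1 + x^2)
 u(x) = sqrt(C1 + x^2)


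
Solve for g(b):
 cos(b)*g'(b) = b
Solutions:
 g(b) = C1 + Integral(b/cos(b), b)


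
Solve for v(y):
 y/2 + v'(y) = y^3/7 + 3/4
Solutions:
 v(y) = C1 + y^4/28 - y^2/4 + 3*y/4


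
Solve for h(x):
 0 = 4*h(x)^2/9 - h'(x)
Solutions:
 h(x) = -9/(C1 + 4*x)


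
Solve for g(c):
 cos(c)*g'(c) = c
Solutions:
 g(c) = C1 + Integral(c/cos(c), c)


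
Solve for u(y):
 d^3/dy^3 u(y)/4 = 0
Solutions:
 u(y) = C1 + C2*y + C3*y^2


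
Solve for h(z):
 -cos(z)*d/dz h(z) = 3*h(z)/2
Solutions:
 h(z) = C1*(sin(z) - 1)^(3/4)/(sin(z) + 1)^(3/4)


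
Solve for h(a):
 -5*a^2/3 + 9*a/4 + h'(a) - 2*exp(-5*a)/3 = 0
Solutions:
 h(a) = C1 + 5*a^3/9 - 9*a^2/8 - 2*exp(-5*a)/15


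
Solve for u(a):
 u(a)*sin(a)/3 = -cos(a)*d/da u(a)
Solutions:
 u(a) = C1*cos(a)^(1/3)


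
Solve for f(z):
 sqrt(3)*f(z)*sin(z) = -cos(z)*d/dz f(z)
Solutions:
 f(z) = C1*cos(z)^(sqrt(3))


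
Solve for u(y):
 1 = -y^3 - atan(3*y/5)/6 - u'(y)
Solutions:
 u(y) = C1 - y^4/4 - y*atan(3*y/5)/6 - y + 5*log(9*y^2 + 25)/36


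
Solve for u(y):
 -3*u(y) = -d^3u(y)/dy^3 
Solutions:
 u(y) = C3*exp(3^(1/3)*y) + (C1*sin(3^(5/6)*y/2) + C2*cos(3^(5/6)*y/2))*exp(-3^(1/3)*y/2)


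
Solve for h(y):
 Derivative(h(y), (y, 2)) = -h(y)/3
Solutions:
 h(y) = C1*sin(sqrt(3)*y/3) + C2*cos(sqrt(3)*y/3)


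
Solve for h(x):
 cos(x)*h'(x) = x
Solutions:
 h(x) = C1 + Integral(x/cos(x), x)


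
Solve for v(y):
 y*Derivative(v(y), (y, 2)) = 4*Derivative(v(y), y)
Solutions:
 v(y) = C1 + C2*y^5


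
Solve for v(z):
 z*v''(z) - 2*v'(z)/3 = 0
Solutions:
 v(z) = C1 + C2*z^(5/3)


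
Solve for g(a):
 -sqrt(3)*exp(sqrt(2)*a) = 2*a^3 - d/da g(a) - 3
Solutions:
 g(a) = C1 + a^4/2 - 3*a + sqrt(6)*exp(sqrt(2)*a)/2


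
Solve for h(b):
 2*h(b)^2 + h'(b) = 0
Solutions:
 h(b) = 1/(C1 + 2*b)


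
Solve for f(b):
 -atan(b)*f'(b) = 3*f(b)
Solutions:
 f(b) = C1*exp(-3*Integral(1/atan(b), b))


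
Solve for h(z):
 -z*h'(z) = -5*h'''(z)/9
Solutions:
 h(z) = C1 + Integral(C2*airyai(15^(2/3)*z/5) + C3*airybi(15^(2/3)*z/5), z)


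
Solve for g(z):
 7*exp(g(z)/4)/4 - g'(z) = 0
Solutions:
 g(z) = 4*log(-1/(C1 + 7*z)) + 16*log(2)


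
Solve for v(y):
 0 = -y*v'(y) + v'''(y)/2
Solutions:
 v(y) = C1 + Integral(C2*airyai(2^(1/3)*y) + C3*airybi(2^(1/3)*y), y)


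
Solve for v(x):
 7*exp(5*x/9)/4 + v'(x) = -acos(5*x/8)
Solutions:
 v(x) = C1 - x*acos(5*x/8) + sqrt(64 - 25*x^2)/5 - 63*exp(5*x/9)/20


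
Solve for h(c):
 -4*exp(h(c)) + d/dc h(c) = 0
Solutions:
 h(c) = log(-1/(C1 + 4*c))


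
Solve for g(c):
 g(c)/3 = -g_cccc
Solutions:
 g(c) = (C1*sin(sqrt(2)*3^(3/4)*c/6) + C2*cos(sqrt(2)*3^(3/4)*c/6))*exp(-sqrt(2)*3^(3/4)*c/6) + (C3*sin(sqrt(2)*3^(3/4)*c/6) + C4*cos(sqrt(2)*3^(3/4)*c/6))*exp(sqrt(2)*3^(3/4)*c/6)


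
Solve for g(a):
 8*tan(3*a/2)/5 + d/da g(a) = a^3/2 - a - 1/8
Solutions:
 g(a) = C1 + a^4/8 - a^2/2 - a/8 + 16*log(cos(3*a/2))/15


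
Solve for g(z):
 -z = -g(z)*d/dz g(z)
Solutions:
 g(z) = -sqrt(C1 + z^2)
 g(z) = sqrt(C1 + z^2)


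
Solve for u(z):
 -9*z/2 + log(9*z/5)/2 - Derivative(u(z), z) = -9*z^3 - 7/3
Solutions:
 u(z) = C1 + 9*z^4/4 - 9*z^2/4 + z*log(z)/2 - z*log(5)/2 + z*log(3) + 11*z/6


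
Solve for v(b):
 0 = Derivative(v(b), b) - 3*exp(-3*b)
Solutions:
 v(b) = C1 - exp(-3*b)


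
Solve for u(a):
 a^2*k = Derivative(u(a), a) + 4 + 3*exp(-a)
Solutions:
 u(a) = C1 + a^3*k/3 - 4*a + 3*exp(-a)


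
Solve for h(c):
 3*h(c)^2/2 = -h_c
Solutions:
 h(c) = 2/(C1 + 3*c)


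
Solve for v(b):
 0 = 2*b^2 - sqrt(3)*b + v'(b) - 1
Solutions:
 v(b) = C1 - 2*b^3/3 + sqrt(3)*b^2/2 + b


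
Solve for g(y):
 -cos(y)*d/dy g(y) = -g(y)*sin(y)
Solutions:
 g(y) = C1/cos(y)


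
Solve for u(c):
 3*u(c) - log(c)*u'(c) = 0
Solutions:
 u(c) = C1*exp(3*li(c))


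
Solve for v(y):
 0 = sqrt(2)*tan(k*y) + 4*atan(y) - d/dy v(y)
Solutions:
 v(y) = C1 + 4*y*atan(y) + sqrt(2)*Piecewise((-log(cos(k*y))/k, Ne(k, 0)), (0, True)) - 2*log(y^2 + 1)


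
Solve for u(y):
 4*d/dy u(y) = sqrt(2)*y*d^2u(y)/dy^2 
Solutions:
 u(y) = C1 + C2*y^(1 + 2*sqrt(2))


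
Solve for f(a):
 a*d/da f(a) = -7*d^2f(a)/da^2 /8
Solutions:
 f(a) = C1 + C2*erf(2*sqrt(7)*a/7)


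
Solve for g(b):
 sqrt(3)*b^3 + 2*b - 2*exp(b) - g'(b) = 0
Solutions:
 g(b) = C1 + sqrt(3)*b^4/4 + b^2 - 2*exp(b)


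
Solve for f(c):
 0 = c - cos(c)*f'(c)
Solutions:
 f(c) = C1 + Integral(c/cos(c), c)


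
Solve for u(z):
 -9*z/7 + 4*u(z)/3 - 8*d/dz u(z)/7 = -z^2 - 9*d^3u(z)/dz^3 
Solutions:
 u(z) = C1*exp(2^(1/3)*z*(4*2^(1/3)/(sqrt(191793)/441 + 1)^(1/3) + 21*(sqrt(191793)/441 + 1)^(1/3))/126)*sin(sqrt(3)*z*(-21*(2*sqrt(191793)/441 + 2)^(1/3) + 8/(2*sqrt(191793)/441 + 2)^(1/3))/126) + C2*exp(2^(1/3)*z*(4*2^(1/3)/(sqrt(191793)/441 + 1)^(1/3) + 21*(sqrt(191793)/441 + 1)^(1/3))/126)*cos(sqrt(3)*z*(-21*(2*sqrt(191793)/441 + 2)^(1/3) + 8/(2*sqrt(191793)/441 + 2)^(1/3))/126) + C3*exp(-2^(1/3)*z*(4*2^(1/3)/(sqrt(191793)/441 + 1)^(1/3) + 21*(sqrt(191793)/441 + 1)^(1/3))/63) - 3*z^2/4 - 9*z/28 - 27/98


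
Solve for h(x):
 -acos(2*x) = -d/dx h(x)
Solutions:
 h(x) = C1 + x*acos(2*x) - sqrt(1 - 4*x^2)/2


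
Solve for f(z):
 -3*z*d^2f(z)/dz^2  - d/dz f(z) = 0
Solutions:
 f(z) = C1 + C2*z^(2/3)


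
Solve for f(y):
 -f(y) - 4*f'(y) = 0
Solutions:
 f(y) = C1*exp(-y/4)


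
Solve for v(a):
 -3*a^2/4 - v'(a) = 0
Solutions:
 v(a) = C1 - a^3/4


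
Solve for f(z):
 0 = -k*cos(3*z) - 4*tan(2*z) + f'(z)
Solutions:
 f(z) = C1 + k*sin(3*z)/3 - 2*log(cos(2*z))


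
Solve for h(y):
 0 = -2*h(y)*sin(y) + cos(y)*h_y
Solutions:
 h(y) = C1/cos(y)^2


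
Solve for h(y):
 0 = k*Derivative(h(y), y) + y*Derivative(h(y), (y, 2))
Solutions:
 h(y) = C1 + y^(1 - re(k))*(C2*sin(log(y)*Abs(im(k))) + C3*cos(log(y)*im(k)))


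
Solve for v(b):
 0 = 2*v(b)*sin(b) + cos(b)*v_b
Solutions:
 v(b) = C1*cos(b)^2


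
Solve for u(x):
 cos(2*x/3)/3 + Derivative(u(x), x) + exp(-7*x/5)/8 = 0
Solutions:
 u(x) = C1 - sin(2*x/3)/2 + 5*exp(-7*x/5)/56


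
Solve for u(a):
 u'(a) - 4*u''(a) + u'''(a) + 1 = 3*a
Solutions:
 u(a) = C1 + C2*exp(a*(2 - sqrt(3))) + C3*exp(a*(sqrt(3) + 2)) + 3*a^2/2 + 11*a


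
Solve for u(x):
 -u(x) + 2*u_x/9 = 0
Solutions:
 u(x) = C1*exp(9*x/2)


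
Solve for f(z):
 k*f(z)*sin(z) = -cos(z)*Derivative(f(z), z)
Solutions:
 f(z) = C1*exp(k*log(cos(z)))


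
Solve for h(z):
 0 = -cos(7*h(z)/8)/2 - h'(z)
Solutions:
 z/2 - 4*log(sin(7*h(z)/8) - 1)/7 + 4*log(sin(7*h(z)/8) + 1)/7 = C1


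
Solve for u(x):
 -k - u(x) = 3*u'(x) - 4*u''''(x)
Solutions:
 u(x) = C1*exp(x*(-4 - (1 + 3*sqrt(57))^(1/3) + 8/(1 + 3*sqrt(57))^(1/3))/12)*sin(sqrt(3)*x*(8/(1 + 3*sqrt(57))^(1/3) + (1 + 3*sqrt(57))^(1/3))/12) + C2*exp(x*(-4 - (1 + 3*sqrt(57))^(1/3) + 8/(1 + 3*sqrt(57))^(1/3))/12)*cos(sqrt(3)*x*(8/(1 + 3*sqrt(57))^(1/3) + (1 + 3*sqrt(57))^(1/3))/12) + C3*exp(x) + C4*exp(x*(-8/(1 + 3*sqrt(57))^(1/3) - 2 + (1 + 3*sqrt(57))^(1/3))/6) - k


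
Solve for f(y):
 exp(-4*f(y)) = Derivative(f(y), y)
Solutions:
 f(y) = log(-I*(C1 + 4*y)^(1/4))
 f(y) = log(I*(C1 + 4*y)^(1/4))
 f(y) = log(-(C1 + 4*y)^(1/4))
 f(y) = log(C1 + 4*y)/4


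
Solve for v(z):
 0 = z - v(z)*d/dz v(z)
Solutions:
 v(z) = -sqrt(C1 + z^2)
 v(z) = sqrt(C1 + z^2)


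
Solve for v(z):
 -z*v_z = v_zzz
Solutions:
 v(z) = C1 + Integral(C2*airyai(-z) + C3*airybi(-z), z)


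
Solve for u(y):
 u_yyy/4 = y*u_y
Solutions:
 u(y) = C1 + Integral(C2*airyai(2^(2/3)*y) + C3*airybi(2^(2/3)*y), y)


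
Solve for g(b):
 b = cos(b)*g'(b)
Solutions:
 g(b) = C1 + Integral(b/cos(b), b)


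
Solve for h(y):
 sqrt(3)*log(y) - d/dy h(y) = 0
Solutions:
 h(y) = C1 + sqrt(3)*y*log(y) - sqrt(3)*y


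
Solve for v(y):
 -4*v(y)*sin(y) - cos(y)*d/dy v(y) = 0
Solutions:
 v(y) = C1*cos(y)^4


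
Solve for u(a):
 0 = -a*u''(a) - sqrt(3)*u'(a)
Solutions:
 u(a) = C1 + C2*a^(1 - sqrt(3))


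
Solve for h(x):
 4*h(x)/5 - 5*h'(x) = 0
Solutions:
 h(x) = C1*exp(4*x/25)


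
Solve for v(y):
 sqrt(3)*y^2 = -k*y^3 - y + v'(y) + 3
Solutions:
 v(y) = C1 + k*y^4/4 + sqrt(3)*y^3/3 + y^2/2 - 3*y


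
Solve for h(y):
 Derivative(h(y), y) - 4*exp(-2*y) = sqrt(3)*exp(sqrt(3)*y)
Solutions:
 h(y) = C1 + exp(sqrt(3)*y) - 2*exp(-2*y)


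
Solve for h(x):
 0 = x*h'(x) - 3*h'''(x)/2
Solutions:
 h(x) = C1 + Integral(C2*airyai(2^(1/3)*3^(2/3)*x/3) + C3*airybi(2^(1/3)*3^(2/3)*x/3), x)


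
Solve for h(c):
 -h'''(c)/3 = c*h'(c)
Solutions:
 h(c) = C1 + Integral(C2*airyai(-3^(1/3)*c) + C3*airybi(-3^(1/3)*c), c)


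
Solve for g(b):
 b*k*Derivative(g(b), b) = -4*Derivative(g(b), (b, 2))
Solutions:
 g(b) = Piecewise((-sqrt(2)*sqrt(pi)*C1*erf(sqrt(2)*b*sqrt(k)/4)/sqrt(k) - C2, (k > 0) | (k < 0)), (-C1*b - C2, True))


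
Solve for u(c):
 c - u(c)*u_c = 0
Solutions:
 u(c) = -sqrt(C1 + c^2)
 u(c) = sqrt(C1 + c^2)


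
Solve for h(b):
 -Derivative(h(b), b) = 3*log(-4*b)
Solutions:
 h(b) = C1 - 3*b*log(-b) + 3*b*(1 - 2*log(2))


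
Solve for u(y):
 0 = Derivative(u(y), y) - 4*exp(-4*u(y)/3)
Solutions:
 u(y) = 3*log(-I*(C1 + 16*y/3)^(1/4))
 u(y) = 3*log(I*(C1 + 16*y/3)^(1/4))
 u(y) = 3*log(-(C1 + 16*y/3)^(1/4))
 u(y) = 3*log(C1 + 16*y/3)/4


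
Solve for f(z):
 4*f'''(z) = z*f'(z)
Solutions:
 f(z) = C1 + Integral(C2*airyai(2^(1/3)*z/2) + C3*airybi(2^(1/3)*z/2), z)


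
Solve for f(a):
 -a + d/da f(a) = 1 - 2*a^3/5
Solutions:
 f(a) = C1 - a^4/10 + a^2/2 + a


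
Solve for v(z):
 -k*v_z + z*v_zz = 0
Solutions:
 v(z) = C1 + z^(re(k) + 1)*(C2*sin(log(z)*Abs(im(k))) + C3*cos(log(z)*im(k)))


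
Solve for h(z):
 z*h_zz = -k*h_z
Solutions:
 h(z) = C1 + z^(1 - re(k))*(C2*sin(log(z)*Abs(im(k))) + C3*cos(log(z)*im(k)))


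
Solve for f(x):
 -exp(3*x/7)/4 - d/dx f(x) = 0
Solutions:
 f(x) = C1 - 7*exp(3*x/7)/12


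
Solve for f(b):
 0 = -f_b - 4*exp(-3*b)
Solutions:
 f(b) = C1 + 4*exp(-3*b)/3


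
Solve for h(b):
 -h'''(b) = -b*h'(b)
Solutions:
 h(b) = C1 + Integral(C2*airyai(b) + C3*airybi(b), b)


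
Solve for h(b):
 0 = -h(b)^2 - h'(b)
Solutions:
 h(b) = 1/(C1 + b)


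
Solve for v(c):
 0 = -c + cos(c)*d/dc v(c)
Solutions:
 v(c) = C1 + Integral(c/cos(c), c)


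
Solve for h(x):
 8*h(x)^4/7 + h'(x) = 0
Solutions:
 h(x) = 7^(1/3)*(1/(C1 + 24*x))^(1/3)
 h(x) = 7^(1/3)*(-3^(2/3) - 3*3^(1/6)*I)*(1/(C1 + 8*x))^(1/3)/6
 h(x) = 7^(1/3)*(-3^(2/3) + 3*3^(1/6)*I)*(1/(C1 + 8*x))^(1/3)/6


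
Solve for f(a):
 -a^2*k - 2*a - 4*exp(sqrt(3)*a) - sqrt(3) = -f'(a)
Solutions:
 f(a) = C1 + a^3*k/3 + a^2 + sqrt(3)*a + 4*sqrt(3)*exp(sqrt(3)*a)/3


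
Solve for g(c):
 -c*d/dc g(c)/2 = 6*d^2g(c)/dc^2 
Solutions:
 g(c) = C1 + C2*erf(sqrt(6)*c/12)


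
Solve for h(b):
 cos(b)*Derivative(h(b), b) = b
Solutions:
 h(b) = C1 + Integral(b/cos(b), b)


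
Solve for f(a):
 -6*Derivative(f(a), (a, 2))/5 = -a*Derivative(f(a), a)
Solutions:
 f(a) = C1 + C2*erfi(sqrt(15)*a/6)


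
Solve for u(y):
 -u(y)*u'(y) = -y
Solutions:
 u(y) = -sqrt(C1 + y^2)
 u(y) = sqrt(C1 + y^2)


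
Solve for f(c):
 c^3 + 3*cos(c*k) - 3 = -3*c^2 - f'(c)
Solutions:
 f(c) = C1 - c^4/4 - c^3 + 3*c - 3*sin(c*k)/k


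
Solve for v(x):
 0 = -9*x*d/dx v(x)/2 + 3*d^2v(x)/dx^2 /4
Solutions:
 v(x) = C1 + C2*erfi(sqrt(3)*x)


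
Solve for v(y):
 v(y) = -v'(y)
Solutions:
 v(y) = C1*exp(-y)


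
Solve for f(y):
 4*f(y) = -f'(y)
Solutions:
 f(y) = C1*exp(-4*y)


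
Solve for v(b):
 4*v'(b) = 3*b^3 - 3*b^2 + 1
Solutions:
 v(b) = C1 + 3*b^4/16 - b^3/4 + b/4


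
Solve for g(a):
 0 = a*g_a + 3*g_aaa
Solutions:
 g(a) = C1 + Integral(C2*airyai(-3^(2/3)*a/3) + C3*airybi(-3^(2/3)*a/3), a)


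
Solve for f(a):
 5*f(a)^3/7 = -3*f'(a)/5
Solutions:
 f(a) = -sqrt(42)*sqrt(-1/(C1 - 25*a))/2
 f(a) = sqrt(42)*sqrt(-1/(C1 - 25*a))/2


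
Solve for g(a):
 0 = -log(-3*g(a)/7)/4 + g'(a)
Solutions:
 -4*Integral(1/(log(-_y) - log(7) + log(3)), (_y, g(a))) = C1 - a


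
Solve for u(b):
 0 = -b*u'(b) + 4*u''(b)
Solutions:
 u(b) = C1 + C2*erfi(sqrt(2)*b/4)


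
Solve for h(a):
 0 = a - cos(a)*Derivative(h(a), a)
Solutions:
 h(a) = C1 + Integral(a/cos(a), a)


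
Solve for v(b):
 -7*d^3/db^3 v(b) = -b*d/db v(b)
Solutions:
 v(b) = C1 + Integral(C2*airyai(7^(2/3)*b/7) + C3*airybi(7^(2/3)*b/7), b)


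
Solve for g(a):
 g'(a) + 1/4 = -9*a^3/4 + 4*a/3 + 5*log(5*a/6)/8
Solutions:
 g(a) = C1 - 9*a^4/16 + 2*a^2/3 + 5*a*log(a)/8 - 5*a*log(6)/8 - 7*a/8 + 5*a*log(5)/8


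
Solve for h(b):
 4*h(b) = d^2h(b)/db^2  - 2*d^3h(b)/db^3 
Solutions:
 h(b) = C1*exp(b*((12*sqrt(321) + 215)^(-1/3) + 2 + (12*sqrt(321) + 215)^(1/3))/12)*sin(sqrt(3)*b*(-(12*sqrt(321) + 215)^(1/3) + (12*sqrt(321) + 215)^(-1/3))/12) + C2*exp(b*((12*sqrt(321) + 215)^(-1/3) + 2 + (12*sqrt(321) + 215)^(1/3))/12)*cos(sqrt(3)*b*(-(12*sqrt(321) + 215)^(1/3) + (12*sqrt(321) + 215)^(-1/3))/12) + C3*exp(b*(-(12*sqrt(321) + 215)^(1/3) - 1/(12*sqrt(321) + 215)^(1/3) + 1)/6)


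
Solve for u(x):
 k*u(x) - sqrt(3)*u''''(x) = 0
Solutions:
 u(x) = C1*exp(-3^(7/8)*k^(1/4)*x/3) + C2*exp(3^(7/8)*k^(1/4)*x/3) + C3*exp(-3^(7/8)*I*k^(1/4)*x/3) + C4*exp(3^(7/8)*I*k^(1/4)*x/3)


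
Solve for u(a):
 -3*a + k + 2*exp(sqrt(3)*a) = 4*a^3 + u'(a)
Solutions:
 u(a) = C1 - a^4 - 3*a^2/2 + a*k + 2*sqrt(3)*exp(sqrt(3)*a)/3


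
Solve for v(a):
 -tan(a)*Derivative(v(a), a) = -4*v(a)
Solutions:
 v(a) = C1*sin(a)^4


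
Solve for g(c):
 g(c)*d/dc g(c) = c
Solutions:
 g(c) = -sqrt(C1 + c^2)
 g(c) = sqrt(C1 + c^2)


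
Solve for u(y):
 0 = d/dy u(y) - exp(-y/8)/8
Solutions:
 u(y) = C1 - 1/exp(y)^(1/8)


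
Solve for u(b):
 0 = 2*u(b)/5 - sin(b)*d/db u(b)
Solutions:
 u(b) = C1*(cos(b) - 1)^(1/5)/(cos(b) + 1)^(1/5)


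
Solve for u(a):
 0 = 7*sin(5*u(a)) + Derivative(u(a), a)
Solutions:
 u(a) = -acos((-C1 - exp(70*a))/(C1 - exp(70*a)))/5 + 2*pi/5
 u(a) = acos((-C1 - exp(70*a))/(C1 - exp(70*a)))/5


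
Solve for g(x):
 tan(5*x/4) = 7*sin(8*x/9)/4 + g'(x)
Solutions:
 g(x) = C1 - 4*log(cos(5*x/4))/5 + 63*cos(8*x/9)/32


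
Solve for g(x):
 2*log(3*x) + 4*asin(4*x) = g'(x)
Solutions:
 g(x) = C1 + 2*x*log(x) + 4*x*asin(4*x) - 2*x + 2*x*log(3) + sqrt(1 - 16*x^2)


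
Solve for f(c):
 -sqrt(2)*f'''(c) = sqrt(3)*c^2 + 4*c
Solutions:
 f(c) = C1 + C2*c + C3*c^2 - sqrt(6)*c^5/120 - sqrt(2)*c^4/12


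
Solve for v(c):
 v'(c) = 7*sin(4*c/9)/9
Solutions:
 v(c) = C1 - 7*cos(4*c/9)/4


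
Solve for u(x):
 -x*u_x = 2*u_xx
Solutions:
 u(x) = C1 + C2*erf(x/2)


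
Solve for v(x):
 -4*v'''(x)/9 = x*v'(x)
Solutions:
 v(x) = C1 + Integral(C2*airyai(-2^(1/3)*3^(2/3)*x/2) + C3*airybi(-2^(1/3)*3^(2/3)*x/2), x)


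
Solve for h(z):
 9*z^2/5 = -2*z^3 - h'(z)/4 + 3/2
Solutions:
 h(z) = C1 - 2*z^4 - 12*z^3/5 + 6*z


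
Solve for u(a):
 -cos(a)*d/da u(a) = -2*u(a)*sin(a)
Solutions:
 u(a) = C1/cos(a)^2


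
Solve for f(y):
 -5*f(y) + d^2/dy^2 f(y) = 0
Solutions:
 f(y) = C1*exp(-sqrt(5)*y) + C2*exp(sqrt(5)*y)


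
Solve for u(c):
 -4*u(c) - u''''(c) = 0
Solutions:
 u(c) = (C1*sin(c) + C2*cos(c))*exp(-c) + (C3*sin(c) + C4*cos(c))*exp(c)


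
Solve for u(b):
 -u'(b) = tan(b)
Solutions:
 u(b) = C1 + log(cos(b))


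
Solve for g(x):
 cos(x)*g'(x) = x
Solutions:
 g(x) = C1 + Integral(x/cos(x), x)


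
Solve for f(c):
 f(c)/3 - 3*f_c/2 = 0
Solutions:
 f(c) = C1*exp(2*c/9)


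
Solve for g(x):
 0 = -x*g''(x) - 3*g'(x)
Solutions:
 g(x) = C1 + C2/x^2


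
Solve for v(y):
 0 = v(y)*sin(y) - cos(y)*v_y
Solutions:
 v(y) = C1/cos(y)


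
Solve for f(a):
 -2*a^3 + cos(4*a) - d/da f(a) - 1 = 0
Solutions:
 f(a) = C1 - a^4/2 - a + sin(4*a)/4


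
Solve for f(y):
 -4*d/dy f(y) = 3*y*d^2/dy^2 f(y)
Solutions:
 f(y) = C1 + C2/y^(1/3)


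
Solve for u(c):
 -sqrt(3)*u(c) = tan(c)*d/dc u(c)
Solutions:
 u(c) = C1/sin(c)^(sqrt(3))


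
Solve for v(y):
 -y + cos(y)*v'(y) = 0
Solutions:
 v(y) = C1 + Integral(y/cos(y), y)


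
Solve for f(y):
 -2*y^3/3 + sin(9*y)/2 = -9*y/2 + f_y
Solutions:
 f(y) = C1 - y^4/6 + 9*y^2/4 - cos(9*y)/18


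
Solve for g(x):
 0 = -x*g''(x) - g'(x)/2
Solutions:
 g(x) = C1 + C2*sqrt(x)


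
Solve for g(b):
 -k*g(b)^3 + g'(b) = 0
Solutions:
 g(b) = -sqrt(2)*sqrt(-1/(C1 + b*k))/2
 g(b) = sqrt(2)*sqrt(-1/(C1 + b*k))/2


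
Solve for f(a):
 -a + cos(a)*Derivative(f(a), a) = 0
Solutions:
 f(a) = C1 + Integral(a/cos(a), a)


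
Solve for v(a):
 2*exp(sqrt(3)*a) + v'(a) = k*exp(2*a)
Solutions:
 v(a) = C1 + k*exp(2*a)/2 - 2*sqrt(3)*exp(sqrt(3)*a)/3


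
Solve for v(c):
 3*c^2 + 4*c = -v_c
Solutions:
 v(c) = C1 - c^3 - 2*c^2


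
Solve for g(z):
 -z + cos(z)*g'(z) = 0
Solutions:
 g(z) = C1 + Integral(z/cos(z), z)


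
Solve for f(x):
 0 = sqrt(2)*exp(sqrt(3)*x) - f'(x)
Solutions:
 f(x) = C1 + sqrt(6)*exp(sqrt(3)*x)/3


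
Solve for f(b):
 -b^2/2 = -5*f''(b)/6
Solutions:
 f(b) = C1 + C2*b + b^4/20


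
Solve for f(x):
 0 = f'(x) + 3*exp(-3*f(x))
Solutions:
 f(x) = log(C1 - 9*x)/3
 f(x) = log((-3^(1/3) - 3^(5/6)*I)*(C1 - 3*x)^(1/3)/2)
 f(x) = log((-3^(1/3) + 3^(5/6)*I)*(C1 - 3*x)^(1/3)/2)


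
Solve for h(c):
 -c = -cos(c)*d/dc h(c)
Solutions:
 h(c) = C1 + Integral(c/cos(c), c)


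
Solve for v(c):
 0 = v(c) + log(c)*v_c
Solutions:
 v(c) = C1*exp(-li(c))


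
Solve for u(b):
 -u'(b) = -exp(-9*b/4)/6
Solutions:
 u(b) = C1 - 2*exp(-9*b/4)/27


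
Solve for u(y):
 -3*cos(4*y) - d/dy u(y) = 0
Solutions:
 u(y) = C1 - 3*sin(4*y)/4


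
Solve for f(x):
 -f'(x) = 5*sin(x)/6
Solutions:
 f(x) = C1 + 5*cos(x)/6


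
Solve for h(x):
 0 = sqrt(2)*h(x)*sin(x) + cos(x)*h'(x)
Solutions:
 h(x) = C1*cos(x)^(sqrt(2))


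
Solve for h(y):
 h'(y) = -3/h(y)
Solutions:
 h(y) = -sqrt(C1 - 6*y)
 h(y) = sqrt(C1 - 6*y)


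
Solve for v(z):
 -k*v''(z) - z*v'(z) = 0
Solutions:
 v(z) = C1 + C2*sqrt(k)*erf(sqrt(2)*z*sqrt(1/k)/2)


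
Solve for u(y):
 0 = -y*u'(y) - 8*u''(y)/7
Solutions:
 u(y) = C1 + C2*erf(sqrt(7)*y/4)


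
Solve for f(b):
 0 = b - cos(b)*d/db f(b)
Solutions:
 f(b) = C1 + Integral(b/cos(b), b)


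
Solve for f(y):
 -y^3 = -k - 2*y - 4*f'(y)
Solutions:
 f(y) = C1 - k*y/4 + y^4/16 - y^2/4


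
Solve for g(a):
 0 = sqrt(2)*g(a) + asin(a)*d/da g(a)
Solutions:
 g(a) = C1*exp(-sqrt(2)*Integral(1/asin(a), a))


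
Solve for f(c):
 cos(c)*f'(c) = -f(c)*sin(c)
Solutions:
 f(c) = C1*cos(c)


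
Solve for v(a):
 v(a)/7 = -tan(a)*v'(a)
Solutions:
 v(a) = C1/sin(a)^(1/7)


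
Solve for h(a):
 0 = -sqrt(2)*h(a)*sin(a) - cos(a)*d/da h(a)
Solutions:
 h(a) = C1*cos(a)^(sqrt(2))


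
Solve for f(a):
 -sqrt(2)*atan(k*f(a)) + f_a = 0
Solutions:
 Integral(1/atan(_y*k), (_y, f(a))) = C1 + sqrt(2)*a


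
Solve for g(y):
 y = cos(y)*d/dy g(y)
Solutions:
 g(y) = C1 + Integral(y/cos(y), y)


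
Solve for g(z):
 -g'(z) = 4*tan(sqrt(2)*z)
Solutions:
 g(z) = C1 + 2*sqrt(2)*log(cos(sqrt(2)*z))


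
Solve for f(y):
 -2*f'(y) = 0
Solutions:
 f(y) = C1


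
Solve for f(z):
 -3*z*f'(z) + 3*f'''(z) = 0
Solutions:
 f(z) = C1 + Integral(C2*airyai(z) + C3*airybi(z), z)


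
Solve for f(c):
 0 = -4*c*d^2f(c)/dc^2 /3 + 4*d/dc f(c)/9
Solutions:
 f(c) = C1 + C2*c^(4/3)


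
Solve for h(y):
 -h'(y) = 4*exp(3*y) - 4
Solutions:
 h(y) = C1 + 4*y - 4*exp(3*y)/3


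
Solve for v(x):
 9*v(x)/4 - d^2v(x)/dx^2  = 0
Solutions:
 v(x) = C1*exp(-3*x/2) + C2*exp(3*x/2)


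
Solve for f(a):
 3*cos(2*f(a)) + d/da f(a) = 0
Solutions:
 f(a) = -asin((C1 + exp(12*a))/(C1 - exp(12*a)))/2 + pi/2
 f(a) = asin((C1 + exp(12*a))/(C1 - exp(12*a)))/2


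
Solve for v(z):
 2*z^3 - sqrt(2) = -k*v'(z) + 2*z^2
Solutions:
 v(z) = C1 - z^4/(2*k) + 2*z^3/(3*k) + sqrt(2)*z/k


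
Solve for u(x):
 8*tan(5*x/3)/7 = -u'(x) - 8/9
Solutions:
 u(x) = C1 - 8*x/9 + 24*log(cos(5*x/3))/35


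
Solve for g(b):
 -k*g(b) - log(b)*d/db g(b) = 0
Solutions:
 g(b) = C1*exp(-k*li(b))


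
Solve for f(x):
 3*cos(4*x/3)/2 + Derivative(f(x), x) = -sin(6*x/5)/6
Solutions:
 f(x) = C1 - 9*sin(4*x/3)/8 + 5*cos(6*x/5)/36


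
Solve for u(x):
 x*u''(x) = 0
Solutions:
 u(x) = C1 + C2*x


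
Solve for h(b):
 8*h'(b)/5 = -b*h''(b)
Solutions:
 h(b) = C1 + C2/b^(3/5)


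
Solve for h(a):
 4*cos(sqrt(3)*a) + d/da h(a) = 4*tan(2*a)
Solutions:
 h(a) = C1 - 2*log(cos(2*a)) - 4*sqrt(3)*sin(sqrt(3)*a)/3


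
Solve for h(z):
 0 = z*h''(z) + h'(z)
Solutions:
 h(z) = C1 + C2*log(z)


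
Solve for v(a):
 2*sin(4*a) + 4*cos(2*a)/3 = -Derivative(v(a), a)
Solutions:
 v(a) = C1 - 2*sin(2*a)/3 + cos(4*a)/2


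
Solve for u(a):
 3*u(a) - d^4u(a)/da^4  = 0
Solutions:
 u(a) = C1*exp(-3^(1/4)*a) + C2*exp(3^(1/4)*a) + C3*sin(3^(1/4)*a) + C4*cos(3^(1/4)*a)


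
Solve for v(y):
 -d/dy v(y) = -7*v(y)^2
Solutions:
 v(y) = -1/(C1 + 7*y)


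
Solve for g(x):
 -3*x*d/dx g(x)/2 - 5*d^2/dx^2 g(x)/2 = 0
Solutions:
 g(x) = C1 + C2*erf(sqrt(30)*x/10)


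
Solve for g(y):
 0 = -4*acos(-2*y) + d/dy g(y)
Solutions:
 g(y) = C1 + 4*y*acos(-2*y) + 2*sqrt(1 - 4*y^2)


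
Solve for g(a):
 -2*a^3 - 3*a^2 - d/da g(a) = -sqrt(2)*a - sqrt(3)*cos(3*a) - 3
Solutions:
 g(a) = C1 - a^4/2 - a^3 + sqrt(2)*a^2/2 + 3*a + sqrt(3)*sin(3*a)/3


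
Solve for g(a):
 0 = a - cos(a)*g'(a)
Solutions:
 g(a) = C1 + Integral(a/cos(a), a)


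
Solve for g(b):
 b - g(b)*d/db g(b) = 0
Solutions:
 g(b) = -sqrt(C1 + b^2)
 g(b) = sqrt(C1 + b^2)


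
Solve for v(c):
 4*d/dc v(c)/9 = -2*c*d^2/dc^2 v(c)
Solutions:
 v(c) = C1 + C2*c^(7/9)


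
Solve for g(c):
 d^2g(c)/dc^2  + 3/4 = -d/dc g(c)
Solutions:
 g(c) = C1 + C2*exp(-c) - 3*c/4


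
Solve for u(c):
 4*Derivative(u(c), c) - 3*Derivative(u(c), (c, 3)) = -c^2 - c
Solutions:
 u(c) = C1 + C2*exp(-2*sqrt(3)*c/3) + C3*exp(2*sqrt(3)*c/3) - c^3/12 - c^2/8 - 3*c/8


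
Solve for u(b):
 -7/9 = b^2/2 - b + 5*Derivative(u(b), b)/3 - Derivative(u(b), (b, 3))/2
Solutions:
 u(b) = C1 + C2*exp(-sqrt(30)*b/3) + C3*exp(sqrt(30)*b/3) - b^3/10 + 3*b^2/10 - 97*b/150


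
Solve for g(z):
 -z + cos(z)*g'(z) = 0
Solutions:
 g(z) = C1 + Integral(z/cos(z), z)


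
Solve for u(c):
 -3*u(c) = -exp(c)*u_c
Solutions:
 u(c) = C1*exp(-3*exp(-c))


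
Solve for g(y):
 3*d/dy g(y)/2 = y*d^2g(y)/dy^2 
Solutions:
 g(y) = C1 + C2*y^(5/2)


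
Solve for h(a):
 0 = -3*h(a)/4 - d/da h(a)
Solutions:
 h(a) = C1*exp(-3*a/4)


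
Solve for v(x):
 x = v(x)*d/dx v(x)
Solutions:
 v(x) = -sqrt(C1 + x^2)
 v(x) = sqrt(C1 + x^2)


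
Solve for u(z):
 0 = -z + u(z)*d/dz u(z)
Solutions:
 u(z) = -sqrt(C1 + z^2)
 u(z) = sqrt(C1 + z^2)


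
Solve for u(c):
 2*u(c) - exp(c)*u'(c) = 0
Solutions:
 u(c) = C1*exp(-2*exp(-c))


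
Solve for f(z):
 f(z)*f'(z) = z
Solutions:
 f(z) = -sqrt(C1 + z^2)
 f(z) = sqrt(C1 + z^2)


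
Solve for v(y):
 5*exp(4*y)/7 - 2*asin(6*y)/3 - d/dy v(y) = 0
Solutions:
 v(y) = C1 - 2*y*asin(6*y)/3 - sqrt(1 - 36*y^2)/9 + 5*exp(4*y)/28


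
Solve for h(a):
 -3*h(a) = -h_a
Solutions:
 h(a) = C1*exp(3*a)


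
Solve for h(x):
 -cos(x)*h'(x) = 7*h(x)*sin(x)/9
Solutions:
 h(x) = C1*cos(x)^(7/9)


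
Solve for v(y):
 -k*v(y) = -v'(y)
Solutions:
 v(y) = C1*exp(k*y)


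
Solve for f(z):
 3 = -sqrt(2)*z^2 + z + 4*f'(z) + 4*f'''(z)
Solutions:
 f(z) = C1 + C2*sin(z) + C3*cos(z) + sqrt(2)*z^3/12 - z^2/8 - sqrt(2)*z/2 + 3*z/4


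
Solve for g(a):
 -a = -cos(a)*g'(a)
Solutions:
 g(a) = C1 + Integral(a/cos(a), a)


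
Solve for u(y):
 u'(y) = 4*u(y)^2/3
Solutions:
 u(y) = -3/(C1 + 4*y)


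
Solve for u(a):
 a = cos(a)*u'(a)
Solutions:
 u(a) = C1 + Integral(a/cos(a), a)


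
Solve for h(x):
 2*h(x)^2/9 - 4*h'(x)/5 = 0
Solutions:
 h(x) = -18/(C1 + 5*x)


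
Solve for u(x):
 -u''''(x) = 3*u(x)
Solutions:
 u(x) = (C1*sin(sqrt(2)*3^(1/4)*x/2) + C2*cos(sqrt(2)*3^(1/4)*x/2))*exp(-sqrt(2)*3^(1/4)*x/2) + (C3*sin(sqrt(2)*3^(1/4)*x/2) + C4*cos(sqrt(2)*3^(1/4)*x/2))*exp(sqrt(2)*3^(1/4)*x/2)


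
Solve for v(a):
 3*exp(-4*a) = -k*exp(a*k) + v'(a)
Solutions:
 v(a) = C1 + exp(a*k) - 3*exp(-4*a)/4


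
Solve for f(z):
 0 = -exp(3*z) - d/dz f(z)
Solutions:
 f(z) = C1 - exp(3*z)/3


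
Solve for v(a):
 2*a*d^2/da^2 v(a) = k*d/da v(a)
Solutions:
 v(a) = C1 + a^(re(k)/2 + 1)*(C2*sin(log(a)*Abs(im(k))/2) + C3*cos(log(a)*im(k)/2))


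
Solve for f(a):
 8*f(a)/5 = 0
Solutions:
 f(a) = 0


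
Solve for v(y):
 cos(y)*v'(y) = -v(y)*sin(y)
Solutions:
 v(y) = C1*cos(y)


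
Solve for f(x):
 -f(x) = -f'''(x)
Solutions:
 f(x) = C3*exp(x) + (C1*sin(sqrt(3)*x/2) + C2*cos(sqrt(3)*x/2))*exp(-x/2)


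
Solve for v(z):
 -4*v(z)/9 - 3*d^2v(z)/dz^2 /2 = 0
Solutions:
 v(z) = C1*sin(2*sqrt(6)*z/9) + C2*cos(2*sqrt(6)*z/9)


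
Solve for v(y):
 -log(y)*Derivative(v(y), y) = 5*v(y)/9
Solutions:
 v(y) = C1*exp(-5*li(y)/9)


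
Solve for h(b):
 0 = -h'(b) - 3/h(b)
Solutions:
 h(b) = -sqrt(C1 - 6*b)
 h(b) = sqrt(C1 - 6*b)


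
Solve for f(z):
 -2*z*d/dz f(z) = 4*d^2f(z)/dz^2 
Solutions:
 f(z) = C1 + C2*erf(z/2)


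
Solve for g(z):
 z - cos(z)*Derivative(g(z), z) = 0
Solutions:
 g(z) = C1 + Integral(z/cos(z), z)


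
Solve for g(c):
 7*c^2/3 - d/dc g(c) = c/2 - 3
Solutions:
 g(c) = C1 + 7*c^3/9 - c^2/4 + 3*c


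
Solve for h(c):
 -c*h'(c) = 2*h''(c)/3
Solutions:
 h(c) = C1 + C2*erf(sqrt(3)*c/2)


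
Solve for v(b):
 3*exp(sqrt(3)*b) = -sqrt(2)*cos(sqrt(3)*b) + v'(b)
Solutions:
 v(b) = C1 + sqrt(3)*exp(sqrt(3)*b) + sqrt(6)*sin(sqrt(3)*b)/3


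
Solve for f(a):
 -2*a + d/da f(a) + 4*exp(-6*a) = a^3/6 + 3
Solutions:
 f(a) = C1 + a^4/24 + a^2 + 3*a + 2*exp(-6*a)/3


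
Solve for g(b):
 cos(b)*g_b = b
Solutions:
 g(b) = C1 + Integral(b/cos(b), b)


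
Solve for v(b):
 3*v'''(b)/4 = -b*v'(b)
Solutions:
 v(b) = C1 + Integral(C2*airyai(-6^(2/3)*b/3) + C3*airybi(-6^(2/3)*b/3), b)


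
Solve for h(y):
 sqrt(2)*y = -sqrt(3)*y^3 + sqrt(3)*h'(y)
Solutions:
 h(y) = C1 + y^4/4 + sqrt(6)*y^2/6


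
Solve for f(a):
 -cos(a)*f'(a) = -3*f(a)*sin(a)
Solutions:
 f(a) = C1/cos(a)^3


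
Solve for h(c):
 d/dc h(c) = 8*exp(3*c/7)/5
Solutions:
 h(c) = C1 + 56*exp(3*c/7)/15


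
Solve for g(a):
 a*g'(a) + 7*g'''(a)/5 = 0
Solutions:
 g(a) = C1 + Integral(C2*airyai(-5^(1/3)*7^(2/3)*a/7) + C3*airybi(-5^(1/3)*7^(2/3)*a/7), a)


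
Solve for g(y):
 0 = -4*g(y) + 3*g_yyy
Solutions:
 g(y) = C3*exp(6^(2/3)*y/3) + (C1*sin(2^(2/3)*3^(1/6)*y/2) + C2*cos(2^(2/3)*3^(1/6)*y/2))*exp(-6^(2/3)*y/6)


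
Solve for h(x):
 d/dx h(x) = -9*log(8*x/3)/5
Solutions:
 h(x) = C1 - 9*x*log(x)/5 - 27*x*log(2)/5 + 9*x/5 + 9*x*log(3)/5


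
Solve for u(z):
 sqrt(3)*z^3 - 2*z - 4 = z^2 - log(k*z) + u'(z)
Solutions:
 u(z) = C1 + sqrt(3)*z^4/4 - z^3/3 - z^2 + z*log(k*z) - 5*z


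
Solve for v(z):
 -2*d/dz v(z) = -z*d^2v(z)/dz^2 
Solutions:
 v(z) = C1 + C2*z^3


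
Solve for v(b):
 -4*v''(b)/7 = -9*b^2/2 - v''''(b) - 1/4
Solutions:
 v(b) = C1 + C2*b + C3*exp(-2*sqrt(7)*b/7) + C4*exp(2*sqrt(7)*b/7) + 21*b^4/32 + 14*b^2


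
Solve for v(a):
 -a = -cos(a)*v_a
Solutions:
 v(a) = C1 + Integral(a/cos(a), a)


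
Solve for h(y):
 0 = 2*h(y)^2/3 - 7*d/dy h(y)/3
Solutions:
 h(y) = -7/(C1 + 2*y)


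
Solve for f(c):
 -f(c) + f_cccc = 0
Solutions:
 f(c) = C1*exp(-c) + C2*exp(c) + C3*sin(c) + C4*cos(c)


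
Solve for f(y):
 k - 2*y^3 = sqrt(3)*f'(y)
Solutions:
 f(y) = C1 + sqrt(3)*k*y/3 - sqrt(3)*y^4/6


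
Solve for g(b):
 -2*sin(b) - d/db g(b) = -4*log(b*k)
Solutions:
 g(b) = C1 + 4*b*log(b*k) - 4*b + 2*cos(b)


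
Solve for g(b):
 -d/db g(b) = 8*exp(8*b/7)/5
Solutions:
 g(b) = C1 - 7*exp(8*b/7)/5


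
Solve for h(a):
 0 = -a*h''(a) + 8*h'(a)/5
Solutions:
 h(a) = C1 + C2*a^(13/5)


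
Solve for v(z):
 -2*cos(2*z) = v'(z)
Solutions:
 v(z) = C1 - sin(2*z)


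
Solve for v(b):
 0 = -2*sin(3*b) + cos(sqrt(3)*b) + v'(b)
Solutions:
 v(b) = C1 - sqrt(3)*sin(sqrt(3)*b)/3 - 2*cos(3*b)/3


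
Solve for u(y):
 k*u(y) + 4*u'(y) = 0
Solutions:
 u(y) = C1*exp(-k*y/4)


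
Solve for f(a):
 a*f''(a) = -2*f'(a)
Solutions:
 f(a) = C1 + C2/a


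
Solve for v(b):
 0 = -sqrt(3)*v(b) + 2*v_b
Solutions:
 v(b) = C1*exp(sqrt(3)*b/2)


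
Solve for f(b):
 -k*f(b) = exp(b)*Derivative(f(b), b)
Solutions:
 f(b) = C1*exp(k*exp(-b))


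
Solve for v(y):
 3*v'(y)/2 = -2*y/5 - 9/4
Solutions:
 v(y) = C1 - 2*y^2/15 - 3*y/2


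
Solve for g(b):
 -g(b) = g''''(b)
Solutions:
 g(b) = (C1*sin(sqrt(2)*b/2) + C2*cos(sqrt(2)*b/2))*exp(-sqrt(2)*b/2) + (C3*sin(sqrt(2)*b/2) + C4*cos(sqrt(2)*b/2))*exp(sqrt(2)*b/2)


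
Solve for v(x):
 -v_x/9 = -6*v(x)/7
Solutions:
 v(x) = C1*exp(54*x/7)


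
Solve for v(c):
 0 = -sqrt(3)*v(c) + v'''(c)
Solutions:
 v(c) = C3*exp(3^(1/6)*c) + (C1*sin(3^(2/3)*c/2) + C2*cos(3^(2/3)*c/2))*exp(-3^(1/6)*c/2)


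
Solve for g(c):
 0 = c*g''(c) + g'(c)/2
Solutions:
 g(c) = C1 + C2*sqrt(c)


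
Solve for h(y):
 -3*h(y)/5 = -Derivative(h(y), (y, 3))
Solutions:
 h(y) = C3*exp(3^(1/3)*5^(2/3)*y/5) + (C1*sin(3^(5/6)*5^(2/3)*y/10) + C2*cos(3^(5/6)*5^(2/3)*y/10))*exp(-3^(1/3)*5^(2/3)*y/10)


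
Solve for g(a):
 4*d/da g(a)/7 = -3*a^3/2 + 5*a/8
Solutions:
 g(a) = C1 - 21*a^4/32 + 35*a^2/64


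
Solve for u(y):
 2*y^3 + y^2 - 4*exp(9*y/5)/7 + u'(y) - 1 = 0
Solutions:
 u(y) = C1 - y^4/2 - y^3/3 + y + 20*exp(9*y/5)/63


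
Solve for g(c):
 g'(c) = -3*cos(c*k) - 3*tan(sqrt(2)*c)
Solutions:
 g(c) = C1 - 3*Piecewise((sin(c*k)/k, Ne(k, 0)), (c, True)) + 3*sqrt(2)*log(cos(sqrt(2)*c))/2


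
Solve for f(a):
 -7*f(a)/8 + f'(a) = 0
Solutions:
 f(a) = C1*exp(7*a/8)
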